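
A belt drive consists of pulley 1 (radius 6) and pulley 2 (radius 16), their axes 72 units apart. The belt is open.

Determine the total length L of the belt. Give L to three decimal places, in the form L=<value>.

open belt: β = asin((r2−r1)/C) = asin(10/72) = 7.9836°
wrap1 = π − 2β = 164.0329°
wrap2 = π + 2β = 195.9671°
tangent length = C·cosβ = 71.3022
L = r1·wrap1 + r2·wrap2 + 2·C·cosβ = 6·2.8629 + 16·3.4203 + 2·71.3022 = 214.5062

L=214.506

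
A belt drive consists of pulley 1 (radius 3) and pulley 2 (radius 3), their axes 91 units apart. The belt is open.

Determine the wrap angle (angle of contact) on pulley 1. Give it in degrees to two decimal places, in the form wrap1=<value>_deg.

wrap1=180.00_deg

open belt: β = asin((r2−r1)/C) = asin(0/91) = 0.0000°
wrap1 = π − 2β = 180.0000°
wrap2 = π + 2β = 180.0000°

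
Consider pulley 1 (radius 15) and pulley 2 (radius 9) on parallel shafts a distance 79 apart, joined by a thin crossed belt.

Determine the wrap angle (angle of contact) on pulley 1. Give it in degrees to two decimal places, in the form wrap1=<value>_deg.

crossed belt: β = asin((r1+r2)/C) = asin(24/79) = 17.6858°
wrap1 = wrap2 = π + 2β = 215.3717°

wrap1=215.37_deg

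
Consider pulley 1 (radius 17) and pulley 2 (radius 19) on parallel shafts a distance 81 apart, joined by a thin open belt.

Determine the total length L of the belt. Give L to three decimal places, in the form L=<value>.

open belt: β = asin((r2−r1)/C) = asin(2/81) = 1.4149°
wrap1 = π − 2β = 177.1703°
wrap2 = π + 2β = 182.8297°
tangent length = C·cosβ = 80.9753
L = r1·wrap1 + r2·wrap2 + 2·C·cosβ = 17·3.0922 + 19·3.1910 + 2·80.9753 = 275.1467

L=275.147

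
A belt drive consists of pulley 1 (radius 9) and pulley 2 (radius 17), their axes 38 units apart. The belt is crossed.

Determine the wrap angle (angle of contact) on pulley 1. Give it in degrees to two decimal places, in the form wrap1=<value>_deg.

crossed belt: β = asin((r1+r2)/C) = asin(26/38) = 43.1736°
wrap1 = wrap2 = π + 2β = 266.3471°

wrap1=266.35_deg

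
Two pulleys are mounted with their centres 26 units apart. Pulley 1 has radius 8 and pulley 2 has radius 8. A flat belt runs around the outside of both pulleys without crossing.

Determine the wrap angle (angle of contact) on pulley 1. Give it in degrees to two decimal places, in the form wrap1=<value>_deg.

open belt: β = asin((r2−r1)/C) = asin(0/26) = 0.0000°
wrap1 = π − 2β = 180.0000°
wrap2 = π + 2β = 180.0000°

wrap1=180.00_deg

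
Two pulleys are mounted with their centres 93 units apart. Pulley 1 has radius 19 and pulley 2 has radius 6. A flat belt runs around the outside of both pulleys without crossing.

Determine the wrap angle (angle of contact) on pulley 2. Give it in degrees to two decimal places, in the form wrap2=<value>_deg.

open belt: β = asin((r2−r1)/C) = asin(-13/93) = -8.0354°
wrap1 = π − 2β = 196.0708°
wrap2 = π + 2β = 163.9292°

wrap2=163.93_deg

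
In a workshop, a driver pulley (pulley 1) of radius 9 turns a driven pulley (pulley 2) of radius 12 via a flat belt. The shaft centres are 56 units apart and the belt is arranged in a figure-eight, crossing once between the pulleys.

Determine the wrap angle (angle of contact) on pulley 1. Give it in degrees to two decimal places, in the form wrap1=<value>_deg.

crossed belt: β = asin((r1+r2)/C) = asin(21/56) = 22.0243°
wrap1 = wrap2 = π + 2β = 224.0486°

wrap1=224.05_deg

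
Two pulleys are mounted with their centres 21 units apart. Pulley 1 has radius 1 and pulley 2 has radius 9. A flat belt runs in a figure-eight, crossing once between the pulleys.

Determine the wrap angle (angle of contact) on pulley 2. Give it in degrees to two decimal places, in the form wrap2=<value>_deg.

wrap2=236.87_deg

crossed belt: β = asin((r1+r2)/C) = asin(10/21) = 28.4369°
wrap1 = wrap2 = π + 2β = 236.8738°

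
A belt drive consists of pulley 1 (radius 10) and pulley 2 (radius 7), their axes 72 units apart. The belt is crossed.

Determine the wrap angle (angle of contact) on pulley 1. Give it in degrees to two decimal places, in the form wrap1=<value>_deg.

crossed belt: β = asin((r1+r2)/C) = asin(17/72) = 13.6571°
wrap1 = wrap2 = π + 2β = 207.3143°

wrap1=207.31_deg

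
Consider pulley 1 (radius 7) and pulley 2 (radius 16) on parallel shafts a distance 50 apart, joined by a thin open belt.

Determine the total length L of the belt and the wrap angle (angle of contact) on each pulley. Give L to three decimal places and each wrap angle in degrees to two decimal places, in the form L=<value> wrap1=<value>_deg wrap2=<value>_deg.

L=173.881 wrap1=159.26_deg wrap2=200.74_deg

open belt: β = asin((r2−r1)/C) = asin(9/50) = 10.3698°
wrap1 = π − 2β = 159.2605°
wrap2 = π + 2β = 200.7395°
tangent length = C·cosβ = 49.1833
L = r1·wrap1 + r2·wrap2 + 2·C·cosβ = 7·2.7796 + 16·3.5036 + 2·49.1833 = 173.8810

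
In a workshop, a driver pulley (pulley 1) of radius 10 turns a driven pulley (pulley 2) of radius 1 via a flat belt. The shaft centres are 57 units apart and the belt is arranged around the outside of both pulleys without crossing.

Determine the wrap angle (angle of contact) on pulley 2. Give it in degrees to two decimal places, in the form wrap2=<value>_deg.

open belt: β = asin((r2−r1)/C) = asin(-9/57) = -9.0847°
wrap1 = π − 2β = 198.1694°
wrap2 = π + 2β = 161.8306°

wrap2=161.83_deg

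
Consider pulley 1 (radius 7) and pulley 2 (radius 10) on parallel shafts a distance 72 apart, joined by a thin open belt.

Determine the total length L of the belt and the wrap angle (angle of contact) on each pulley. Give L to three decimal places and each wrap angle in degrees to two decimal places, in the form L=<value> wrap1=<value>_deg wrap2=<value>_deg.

open belt: β = asin((r2−r1)/C) = asin(3/72) = 2.3880°
wrap1 = π − 2β = 175.2240°
wrap2 = π + 2β = 184.7760°
tangent length = C·cosβ = 71.9375
L = r1·wrap1 + r2·wrap2 + 2·C·cosβ = 7·3.0582 + 10·3.2250 + 2·71.9375 = 197.5321

L=197.532 wrap1=175.22_deg wrap2=184.78_deg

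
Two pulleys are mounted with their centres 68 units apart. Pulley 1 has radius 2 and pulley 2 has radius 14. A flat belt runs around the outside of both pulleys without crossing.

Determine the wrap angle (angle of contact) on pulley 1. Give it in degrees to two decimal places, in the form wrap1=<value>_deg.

open belt: β = asin((r2−r1)/C) = asin(12/68) = 10.1642°
wrap1 = π − 2β = 159.6715°
wrap2 = π + 2β = 200.3285°

wrap1=159.67_deg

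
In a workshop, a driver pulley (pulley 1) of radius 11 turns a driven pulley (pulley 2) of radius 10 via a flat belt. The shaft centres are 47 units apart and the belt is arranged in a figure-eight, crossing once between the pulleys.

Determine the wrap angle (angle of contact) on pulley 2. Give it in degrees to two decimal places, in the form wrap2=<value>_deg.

crossed belt: β = asin((r1+r2)/C) = asin(21/47) = 26.5391°
wrap1 = wrap2 = π + 2β = 233.0782°

wrap2=233.08_deg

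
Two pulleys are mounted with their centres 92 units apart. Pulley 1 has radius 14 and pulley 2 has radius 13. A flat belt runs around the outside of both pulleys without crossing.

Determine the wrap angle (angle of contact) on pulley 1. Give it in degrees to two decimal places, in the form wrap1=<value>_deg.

wrap1=181.25_deg

open belt: β = asin((r2−r1)/C) = asin(-1/92) = -0.6228°
wrap1 = π − 2β = 181.2456°
wrap2 = π + 2β = 178.7544°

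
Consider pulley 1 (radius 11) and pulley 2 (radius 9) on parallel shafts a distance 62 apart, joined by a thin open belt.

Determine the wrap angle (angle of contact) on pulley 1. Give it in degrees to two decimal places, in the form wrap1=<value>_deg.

open belt: β = asin((r2−r1)/C) = asin(-2/62) = -1.8486°
wrap1 = π − 2β = 183.6971°
wrap2 = π + 2β = 176.3029°

wrap1=183.70_deg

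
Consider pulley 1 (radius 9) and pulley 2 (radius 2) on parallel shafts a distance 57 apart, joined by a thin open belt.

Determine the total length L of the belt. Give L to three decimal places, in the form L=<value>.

open belt: β = asin((r2−r1)/C) = asin(-7/57) = -7.0541°
wrap1 = π − 2β = 194.1083°
wrap2 = π + 2β = 165.8917°
tangent length = C·cosβ = 56.5685
L = r1·wrap1 + r2·wrap2 + 2·C·cosβ = 9·3.3878 + 2·2.8954 + 2·56.5685 = 149.4183

L=149.418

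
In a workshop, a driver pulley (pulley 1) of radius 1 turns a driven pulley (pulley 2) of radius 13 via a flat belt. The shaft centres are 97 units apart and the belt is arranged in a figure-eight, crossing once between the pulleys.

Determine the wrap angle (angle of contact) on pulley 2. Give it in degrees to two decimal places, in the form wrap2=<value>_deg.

wrap2=196.60_deg

crossed belt: β = asin((r1+r2)/C) = asin(14/97) = 8.2985°
wrap1 = wrap2 = π + 2β = 196.5970°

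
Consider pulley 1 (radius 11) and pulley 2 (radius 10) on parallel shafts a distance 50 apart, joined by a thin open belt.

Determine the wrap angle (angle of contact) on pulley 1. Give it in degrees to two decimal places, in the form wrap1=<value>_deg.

open belt: β = asin((r2−r1)/C) = asin(-1/50) = -1.1460°
wrap1 = π − 2β = 182.2920°
wrap2 = π + 2β = 177.7080°

wrap1=182.29_deg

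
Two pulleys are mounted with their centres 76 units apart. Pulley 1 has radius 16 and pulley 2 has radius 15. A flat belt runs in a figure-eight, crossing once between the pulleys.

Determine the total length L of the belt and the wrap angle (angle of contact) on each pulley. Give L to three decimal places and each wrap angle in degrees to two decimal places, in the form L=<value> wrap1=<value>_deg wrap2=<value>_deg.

crossed belt: β = asin((r1+r2)/C) = asin(31/76) = 24.0727°
wrap1 = wrap2 = π + 2β = 228.1453°
tangent length = C·cosβ = 69.3902
L = (r1+r2)·wrap + 2·C·cosβ = 31·3.9819 + 2·69.3902 = 262.2189

L=262.219 wrap1=228.15_deg wrap2=228.15_deg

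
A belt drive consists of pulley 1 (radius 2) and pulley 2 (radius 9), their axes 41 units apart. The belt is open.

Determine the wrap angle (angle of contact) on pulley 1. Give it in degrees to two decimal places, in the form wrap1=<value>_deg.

open belt: β = asin((r2−r1)/C) = asin(7/41) = 9.8304°
wrap1 = π − 2β = 160.3393°
wrap2 = π + 2β = 199.6607°

wrap1=160.34_deg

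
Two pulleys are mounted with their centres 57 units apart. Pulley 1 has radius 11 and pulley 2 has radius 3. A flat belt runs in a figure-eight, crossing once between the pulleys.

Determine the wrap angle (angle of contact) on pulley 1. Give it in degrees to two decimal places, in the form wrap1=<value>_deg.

crossed belt: β = asin((r1+r2)/C) = asin(14/57) = 14.2181°
wrap1 = wrap2 = π + 2β = 208.4362°

wrap1=208.44_deg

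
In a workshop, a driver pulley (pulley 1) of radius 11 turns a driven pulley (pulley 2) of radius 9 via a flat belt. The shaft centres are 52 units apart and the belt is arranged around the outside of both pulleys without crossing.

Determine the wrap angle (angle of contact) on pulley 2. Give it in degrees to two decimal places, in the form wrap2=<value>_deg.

open belt: β = asin((r2−r1)/C) = asin(-2/52) = -2.2042°
wrap1 = π − 2β = 184.4085°
wrap2 = π + 2β = 175.5915°

wrap2=175.59_deg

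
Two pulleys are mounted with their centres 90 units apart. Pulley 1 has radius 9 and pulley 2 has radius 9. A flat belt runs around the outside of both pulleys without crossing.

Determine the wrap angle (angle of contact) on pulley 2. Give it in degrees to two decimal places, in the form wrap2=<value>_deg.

wrap2=180.00_deg

open belt: β = asin((r2−r1)/C) = asin(0/90) = 0.0000°
wrap1 = π − 2β = 180.0000°
wrap2 = π + 2β = 180.0000°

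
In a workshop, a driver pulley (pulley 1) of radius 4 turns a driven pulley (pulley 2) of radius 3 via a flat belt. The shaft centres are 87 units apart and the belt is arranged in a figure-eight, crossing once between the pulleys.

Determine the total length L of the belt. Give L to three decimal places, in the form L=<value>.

crossed belt: β = asin((r1+r2)/C) = asin(7/87) = 4.6150°
wrap1 = wrap2 = π + 2β = 189.2300°
tangent length = C·cosβ = 86.7179
L = (r1+r2)·wrap + 2·C·cosβ = 7·3.3027 + 2·86.7179 = 196.5547

L=196.555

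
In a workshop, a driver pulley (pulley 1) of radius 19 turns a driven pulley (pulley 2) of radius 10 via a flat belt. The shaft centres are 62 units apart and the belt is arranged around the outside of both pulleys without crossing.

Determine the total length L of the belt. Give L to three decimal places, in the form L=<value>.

L=216.415

open belt: β = asin((r2−r1)/C) = asin(-9/62) = -8.3466°
wrap1 = π − 2β = 196.6932°
wrap2 = π + 2β = 163.3068°
tangent length = C·cosβ = 61.3433
L = r1·wrap1 + r2·wrap2 + 2·C·cosβ = 19·3.4329 + 10·2.8502 + 2·61.3433 = 216.4149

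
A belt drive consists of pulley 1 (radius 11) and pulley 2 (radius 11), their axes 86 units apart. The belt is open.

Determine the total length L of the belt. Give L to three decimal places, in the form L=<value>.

L=241.115

open belt: β = asin((r2−r1)/C) = asin(0/86) = 0.0000°
wrap1 = π − 2β = 180.0000°
wrap2 = π + 2β = 180.0000°
tangent length = C·cosβ = 86.0000
L = r1·wrap1 + r2·wrap2 + 2·C·cosβ = 11·3.1416 + 11·3.1416 + 2·86.0000 = 241.1150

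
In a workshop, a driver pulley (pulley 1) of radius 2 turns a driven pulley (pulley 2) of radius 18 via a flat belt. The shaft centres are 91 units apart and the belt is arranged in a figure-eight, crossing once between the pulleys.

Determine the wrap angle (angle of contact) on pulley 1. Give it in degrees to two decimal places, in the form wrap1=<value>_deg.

crossed belt: β = asin((r1+r2)/C) = asin(20/91) = 12.6961°
wrap1 = wrap2 = π + 2β = 205.3922°

wrap1=205.39_deg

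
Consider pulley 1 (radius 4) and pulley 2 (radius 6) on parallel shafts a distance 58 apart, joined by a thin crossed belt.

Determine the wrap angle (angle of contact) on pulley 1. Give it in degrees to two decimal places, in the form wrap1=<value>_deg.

crossed belt: β = asin((r1+r2)/C) = asin(10/58) = 9.9282°
wrap1 = wrap2 = π + 2β = 199.8564°

wrap1=199.86_deg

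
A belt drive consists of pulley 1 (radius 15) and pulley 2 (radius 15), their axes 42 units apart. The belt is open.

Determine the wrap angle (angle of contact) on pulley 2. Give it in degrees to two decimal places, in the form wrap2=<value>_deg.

wrap2=180.00_deg

open belt: β = asin((r2−r1)/C) = asin(0/42) = 0.0000°
wrap1 = π − 2β = 180.0000°
wrap2 = π + 2β = 180.0000°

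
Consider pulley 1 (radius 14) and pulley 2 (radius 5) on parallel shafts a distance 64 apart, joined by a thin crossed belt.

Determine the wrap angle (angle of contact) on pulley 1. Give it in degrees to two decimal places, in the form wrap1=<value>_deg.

crossed belt: β = asin((r1+r2)/C) = asin(19/64) = 17.2700°
wrap1 = wrap2 = π + 2β = 214.5400°

wrap1=214.54_deg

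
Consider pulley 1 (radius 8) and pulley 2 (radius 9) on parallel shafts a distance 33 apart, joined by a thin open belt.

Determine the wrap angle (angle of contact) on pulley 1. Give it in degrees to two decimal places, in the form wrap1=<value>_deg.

open belt: β = asin((r2−r1)/C) = asin(1/33) = 1.7365°
wrap1 = π − 2β = 176.5270°
wrap2 = π + 2β = 183.4730°

wrap1=176.53_deg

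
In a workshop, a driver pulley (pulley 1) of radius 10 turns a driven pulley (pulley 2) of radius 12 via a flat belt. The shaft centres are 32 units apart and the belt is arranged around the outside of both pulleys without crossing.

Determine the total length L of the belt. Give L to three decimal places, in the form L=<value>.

open belt: β = asin((r2−r1)/C) = asin(2/32) = 3.5833°
wrap1 = π − 2β = 172.8334°
wrap2 = π + 2β = 187.1666°
tangent length = C·cosβ = 31.9374
L = r1·wrap1 + r2·wrap2 + 2·C·cosβ = 10·3.0165 + 12·3.2667 + 2·31.9374 = 133.2401

L=133.240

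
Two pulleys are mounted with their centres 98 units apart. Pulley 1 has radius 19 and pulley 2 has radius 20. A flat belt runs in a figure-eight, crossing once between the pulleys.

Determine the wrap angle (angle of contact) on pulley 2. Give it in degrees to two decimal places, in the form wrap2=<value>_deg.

wrap2=226.90_deg

crossed belt: β = asin((r1+r2)/C) = asin(39/98) = 23.4507°
wrap1 = wrap2 = π + 2β = 226.9013°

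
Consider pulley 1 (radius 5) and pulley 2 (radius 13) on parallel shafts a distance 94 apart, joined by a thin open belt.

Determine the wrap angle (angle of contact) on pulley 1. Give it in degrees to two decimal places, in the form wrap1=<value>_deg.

open belt: β = asin((r2−r1)/C) = asin(8/94) = 4.8821°
wrap1 = π − 2β = 170.2357°
wrap2 = π + 2β = 189.7643°

wrap1=170.24_deg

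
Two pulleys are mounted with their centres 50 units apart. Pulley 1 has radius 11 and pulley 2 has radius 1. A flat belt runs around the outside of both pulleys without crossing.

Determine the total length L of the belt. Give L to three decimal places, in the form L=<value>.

open belt: β = asin((r2−r1)/C) = asin(-10/50) = -11.5370°
wrap1 = π − 2β = 203.0739°
wrap2 = π + 2β = 156.9261°
tangent length = C·cosβ = 48.9898
L = r1·wrap1 + r2·wrap2 + 2·C·cosβ = 11·3.5443 + 1·2.7389 + 2·48.9898 = 139.7059

L=139.706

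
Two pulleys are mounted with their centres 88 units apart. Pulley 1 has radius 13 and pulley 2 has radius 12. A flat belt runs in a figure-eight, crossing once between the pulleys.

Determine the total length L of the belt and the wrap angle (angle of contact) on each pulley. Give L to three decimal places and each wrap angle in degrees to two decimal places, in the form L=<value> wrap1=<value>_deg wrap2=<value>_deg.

crossed belt: β = asin((r1+r2)/C) = asin(25/88) = 16.5045°
wrap1 = wrap2 = π + 2β = 213.0090°
tangent length = C·cosβ = 84.3742
L = (r1+r2)·wrap + 2·C·cosβ = 25·3.7177 + 2·84.3742 = 261.6911

L=261.691 wrap1=213.01_deg wrap2=213.01_deg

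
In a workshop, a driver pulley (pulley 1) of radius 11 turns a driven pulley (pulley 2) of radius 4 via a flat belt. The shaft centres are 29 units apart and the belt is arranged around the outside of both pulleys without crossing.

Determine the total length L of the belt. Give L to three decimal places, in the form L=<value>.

L=106.822

open belt: β = asin((r2−r1)/C) = asin(-7/29) = -13.9680°
wrap1 = π − 2β = 207.9359°
wrap2 = π + 2β = 152.0641°
tangent length = C·cosβ = 28.1425
L = r1·wrap1 + r2·wrap2 + 2·C·cosβ = 11·3.6292 + 4·2.6540 + 2·28.1425 = 106.8219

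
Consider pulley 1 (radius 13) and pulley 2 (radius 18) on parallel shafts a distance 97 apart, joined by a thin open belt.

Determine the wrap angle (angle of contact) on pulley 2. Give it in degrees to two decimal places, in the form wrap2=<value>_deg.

wrap2=185.91_deg

open belt: β = asin((r2−r1)/C) = asin(5/97) = 2.9547°
wrap1 = π − 2β = 174.0906°
wrap2 = π + 2β = 185.9094°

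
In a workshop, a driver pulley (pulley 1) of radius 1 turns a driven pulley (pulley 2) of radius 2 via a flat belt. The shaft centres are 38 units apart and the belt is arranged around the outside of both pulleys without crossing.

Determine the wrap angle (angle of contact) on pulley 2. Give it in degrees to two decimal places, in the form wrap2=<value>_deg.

wrap2=183.02_deg

open belt: β = asin((r2−r1)/C) = asin(1/38) = 1.5080°
wrap1 = π − 2β = 176.9841°
wrap2 = π + 2β = 183.0159°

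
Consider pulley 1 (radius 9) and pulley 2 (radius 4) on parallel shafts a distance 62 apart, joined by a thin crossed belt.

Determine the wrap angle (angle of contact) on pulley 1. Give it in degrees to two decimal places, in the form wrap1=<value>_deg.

wrap1=204.21_deg

crossed belt: β = asin((r1+r2)/C) = asin(13/62) = 12.1034°
wrap1 = wrap2 = π + 2β = 204.2069°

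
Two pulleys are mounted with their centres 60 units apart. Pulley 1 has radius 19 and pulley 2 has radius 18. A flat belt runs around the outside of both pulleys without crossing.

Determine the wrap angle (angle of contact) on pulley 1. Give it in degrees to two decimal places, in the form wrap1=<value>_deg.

wrap1=181.91_deg

open belt: β = asin((r2−r1)/C) = asin(-1/60) = -0.9550°
wrap1 = π − 2β = 181.9099°
wrap2 = π + 2β = 178.0901°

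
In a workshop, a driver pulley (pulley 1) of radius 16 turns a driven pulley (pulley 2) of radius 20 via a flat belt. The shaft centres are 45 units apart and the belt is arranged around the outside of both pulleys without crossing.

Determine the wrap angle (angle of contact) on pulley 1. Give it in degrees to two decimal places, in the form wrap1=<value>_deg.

wrap1=169.80_deg

open belt: β = asin((r2−r1)/C) = asin(4/45) = 5.0997°
wrap1 = π − 2β = 169.8006°
wrap2 = π + 2β = 190.1994°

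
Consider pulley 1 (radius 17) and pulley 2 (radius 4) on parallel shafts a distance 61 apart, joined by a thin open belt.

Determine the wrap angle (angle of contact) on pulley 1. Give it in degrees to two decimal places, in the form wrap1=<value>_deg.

wrap1=204.61_deg

open belt: β = asin((r2−r1)/C) = asin(-13/61) = -12.3049°
wrap1 = π − 2β = 204.6099°
wrap2 = π + 2β = 155.3901°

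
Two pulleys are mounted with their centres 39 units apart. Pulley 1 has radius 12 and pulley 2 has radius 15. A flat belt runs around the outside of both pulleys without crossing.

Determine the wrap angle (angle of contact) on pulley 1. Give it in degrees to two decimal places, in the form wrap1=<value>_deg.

wrap1=171.18_deg

open belt: β = asin((r2−r1)/C) = asin(3/39) = 4.4117°
wrap1 = π − 2β = 171.1765°
wrap2 = π + 2β = 188.8235°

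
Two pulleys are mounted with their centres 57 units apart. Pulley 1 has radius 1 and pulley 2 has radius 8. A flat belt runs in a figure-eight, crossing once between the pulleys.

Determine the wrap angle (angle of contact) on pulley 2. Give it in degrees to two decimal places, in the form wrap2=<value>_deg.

crossed belt: β = asin((r1+r2)/C) = asin(9/57) = 9.0847°
wrap1 = wrap2 = π + 2β = 198.1694°

wrap2=198.17_deg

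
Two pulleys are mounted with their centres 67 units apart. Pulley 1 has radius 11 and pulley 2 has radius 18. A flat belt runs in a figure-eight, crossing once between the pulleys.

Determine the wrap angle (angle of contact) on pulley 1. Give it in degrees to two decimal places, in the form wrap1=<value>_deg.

wrap1=231.30_deg

crossed belt: β = asin((r1+r2)/C) = asin(29/67) = 25.6477°
wrap1 = wrap2 = π + 2β = 231.2953°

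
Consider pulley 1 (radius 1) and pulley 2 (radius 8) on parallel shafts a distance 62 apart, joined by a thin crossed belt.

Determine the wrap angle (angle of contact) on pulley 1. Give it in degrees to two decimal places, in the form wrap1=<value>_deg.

crossed belt: β = asin((r1+r2)/C) = asin(9/62) = 8.3466°
wrap1 = wrap2 = π + 2β = 196.6932°

wrap1=196.69_deg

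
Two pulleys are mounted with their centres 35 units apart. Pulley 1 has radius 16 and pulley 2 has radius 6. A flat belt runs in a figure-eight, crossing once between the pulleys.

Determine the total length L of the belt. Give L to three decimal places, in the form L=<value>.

crossed belt: β = asin((r1+r2)/C) = asin(22/35) = 38.9448°
wrap1 = wrap2 = π + 2β = 257.8896°
tangent length = C·cosβ = 27.2213
L = (r1+r2)·wrap + 2·C·cosβ = 22·4.5010 + 2·27.2213 = 153.4651

L=153.465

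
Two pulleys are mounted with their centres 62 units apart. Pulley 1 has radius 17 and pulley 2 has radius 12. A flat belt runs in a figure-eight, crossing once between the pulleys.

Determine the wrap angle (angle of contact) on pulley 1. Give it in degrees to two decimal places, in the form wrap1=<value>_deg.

wrap1=235.78_deg

crossed belt: β = asin((r1+r2)/C) = asin(29/62) = 27.8878°
wrap1 = wrap2 = π + 2β = 235.7756°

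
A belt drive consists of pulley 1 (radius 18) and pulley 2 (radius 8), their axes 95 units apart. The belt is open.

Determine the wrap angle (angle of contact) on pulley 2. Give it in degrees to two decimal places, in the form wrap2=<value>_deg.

wrap2=167.92_deg

open belt: β = asin((r2−r1)/C) = asin(-10/95) = -6.0423°
wrap1 = π − 2β = 192.0847°
wrap2 = π + 2β = 167.9153°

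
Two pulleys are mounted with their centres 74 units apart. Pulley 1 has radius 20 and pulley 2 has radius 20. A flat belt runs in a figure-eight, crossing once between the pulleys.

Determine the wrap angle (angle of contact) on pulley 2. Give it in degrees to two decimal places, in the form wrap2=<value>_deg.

wrap2=245.44_deg

crossed belt: β = asin((r1+r2)/C) = asin(40/74) = 32.7204°
wrap1 = wrap2 = π + 2β = 245.4409°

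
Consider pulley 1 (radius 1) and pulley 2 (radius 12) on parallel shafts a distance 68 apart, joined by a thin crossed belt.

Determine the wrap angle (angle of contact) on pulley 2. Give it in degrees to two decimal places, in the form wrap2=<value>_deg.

crossed belt: β = asin((r1+r2)/C) = asin(13/68) = 11.0214°
wrap1 = wrap2 = π + 2β = 202.0429°

wrap2=202.04_deg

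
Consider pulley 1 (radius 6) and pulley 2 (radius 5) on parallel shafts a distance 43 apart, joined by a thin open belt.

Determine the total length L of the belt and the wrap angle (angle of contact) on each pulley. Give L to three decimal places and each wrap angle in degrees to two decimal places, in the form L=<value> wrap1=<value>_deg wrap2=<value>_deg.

L=120.581 wrap1=182.67_deg wrap2=177.33_deg

open belt: β = asin((r2−r1)/C) = asin(-1/43) = -1.3326°
wrap1 = π − 2β = 182.6652°
wrap2 = π + 2β = 177.3348°
tangent length = C·cosβ = 42.9884
L = r1·wrap1 + r2·wrap2 + 2·C·cosβ = 6·3.1881 + 5·3.0951 + 2·42.9884 = 120.5808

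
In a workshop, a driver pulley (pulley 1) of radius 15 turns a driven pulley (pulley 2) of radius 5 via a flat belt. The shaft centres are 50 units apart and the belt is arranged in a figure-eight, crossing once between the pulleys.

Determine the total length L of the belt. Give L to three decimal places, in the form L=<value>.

crossed belt: β = asin((r1+r2)/C) = asin(20/50) = 23.5782°
wrap1 = wrap2 = π + 2β = 227.1564°
tangent length = C·cosβ = 45.8258
L = (r1+r2)·wrap + 2·C·cosβ = 20·3.9646 + 2·45.8258 = 170.9440

L=170.944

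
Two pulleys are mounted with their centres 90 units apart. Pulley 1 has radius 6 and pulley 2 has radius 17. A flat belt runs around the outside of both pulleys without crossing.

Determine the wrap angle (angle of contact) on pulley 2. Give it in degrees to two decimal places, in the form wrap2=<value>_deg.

wrap2=194.04_deg

open belt: β = asin((r2−r1)/C) = asin(11/90) = 7.0204°
wrap1 = π − 2β = 165.9593°
wrap2 = π + 2β = 194.0407°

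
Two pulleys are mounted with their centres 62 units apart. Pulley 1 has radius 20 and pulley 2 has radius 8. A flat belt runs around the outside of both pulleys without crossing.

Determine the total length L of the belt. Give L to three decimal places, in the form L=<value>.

open belt: β = asin((r2−r1)/C) = asin(-12/62) = -11.1599°
wrap1 = π − 2β = 202.3199°
wrap2 = π + 2β = 157.6801°
tangent length = C·cosβ = 60.8276
L = r1·wrap1 + r2·wrap2 + 2·C·cosβ = 20·3.5311 + 8·2.7520 + 2·60.8276 = 214.2945

L=214.295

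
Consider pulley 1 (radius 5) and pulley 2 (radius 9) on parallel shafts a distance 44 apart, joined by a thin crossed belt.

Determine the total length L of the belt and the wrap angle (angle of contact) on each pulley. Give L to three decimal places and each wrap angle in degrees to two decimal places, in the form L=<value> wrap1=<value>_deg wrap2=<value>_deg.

L=136.476 wrap1=217.11_deg wrap2=217.11_deg

crossed belt: β = asin((r1+r2)/C) = asin(14/44) = 18.5530°
wrap1 = wrap2 = π + 2β = 217.1060°
tangent length = C·cosβ = 41.7133
L = (r1+r2)·wrap + 2·C·cosβ = 14·3.7892 + 2·41.7133 = 136.4756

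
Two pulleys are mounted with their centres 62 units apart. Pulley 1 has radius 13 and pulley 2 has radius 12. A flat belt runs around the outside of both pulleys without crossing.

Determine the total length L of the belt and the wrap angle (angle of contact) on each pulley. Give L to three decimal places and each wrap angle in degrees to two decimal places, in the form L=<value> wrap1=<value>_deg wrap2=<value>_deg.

open belt: β = asin((r2−r1)/C) = asin(-1/62) = -0.9242°
wrap1 = π − 2β = 181.8483°
wrap2 = π + 2β = 178.1517°
tangent length = C·cosβ = 61.9919
L = r1·wrap1 + r2·wrap2 + 2·C·cosβ = 13·3.1739 + 12·3.1093 + 2·61.9919 = 202.5559

L=202.556 wrap1=181.85_deg wrap2=178.15_deg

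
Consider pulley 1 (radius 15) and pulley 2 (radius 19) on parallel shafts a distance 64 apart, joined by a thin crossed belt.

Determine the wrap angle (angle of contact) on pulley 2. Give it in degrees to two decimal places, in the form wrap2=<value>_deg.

crossed belt: β = asin((r1+r2)/C) = asin(34/64) = 32.0900°
wrap1 = wrap2 = π + 2β = 244.1799°

wrap2=244.18_deg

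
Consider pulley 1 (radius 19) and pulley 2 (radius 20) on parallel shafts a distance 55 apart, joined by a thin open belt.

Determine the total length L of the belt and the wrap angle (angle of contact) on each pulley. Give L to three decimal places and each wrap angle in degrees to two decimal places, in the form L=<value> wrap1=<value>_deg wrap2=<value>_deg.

L=232.540 wrap1=177.92_deg wrap2=182.08_deg

open belt: β = asin((r2−r1)/C) = asin(1/55) = 1.0418°
wrap1 = π − 2β = 177.9164°
wrap2 = π + 2β = 182.0836°
tangent length = C·cosβ = 54.9909
L = r1·wrap1 + r2·wrap2 + 2·C·cosβ = 19·3.1052 + 20·3.1780 + 2·54.9909 = 232.5403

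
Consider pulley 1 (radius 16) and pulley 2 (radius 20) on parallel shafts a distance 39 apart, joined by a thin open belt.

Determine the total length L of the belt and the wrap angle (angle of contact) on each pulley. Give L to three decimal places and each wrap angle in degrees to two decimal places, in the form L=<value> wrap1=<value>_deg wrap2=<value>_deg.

open belt: β = asin((r2−r1)/C) = asin(4/39) = 5.8868°
wrap1 = π − 2β = 168.2263°
wrap2 = π + 2β = 191.7737°
tangent length = C·cosβ = 38.7943
L = r1·wrap1 + r2·wrap2 + 2·C·cosβ = 16·2.9361 + 20·3.3471 + 2·38.7943 = 191.5080

L=191.508 wrap1=168.23_deg wrap2=191.77_deg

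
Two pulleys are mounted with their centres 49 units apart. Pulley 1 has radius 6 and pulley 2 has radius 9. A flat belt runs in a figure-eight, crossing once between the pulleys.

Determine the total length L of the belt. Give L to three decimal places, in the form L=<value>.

L=149.753

crossed belt: β = asin((r1+r2)/C) = asin(15/49) = 17.8257°
wrap1 = wrap2 = π + 2β = 215.6514°
tangent length = C·cosβ = 46.6476
L = (r1+r2)·wrap + 2·C·cosβ = 15·3.7638 + 2·46.6476 = 149.7526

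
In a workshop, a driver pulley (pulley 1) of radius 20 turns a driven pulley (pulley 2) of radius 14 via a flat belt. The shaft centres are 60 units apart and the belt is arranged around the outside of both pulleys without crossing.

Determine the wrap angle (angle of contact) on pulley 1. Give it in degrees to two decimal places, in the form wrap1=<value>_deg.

wrap1=191.48_deg

open belt: β = asin((r2−r1)/C) = asin(-6/60) = -5.7392°
wrap1 = π − 2β = 191.4783°
wrap2 = π + 2β = 168.5217°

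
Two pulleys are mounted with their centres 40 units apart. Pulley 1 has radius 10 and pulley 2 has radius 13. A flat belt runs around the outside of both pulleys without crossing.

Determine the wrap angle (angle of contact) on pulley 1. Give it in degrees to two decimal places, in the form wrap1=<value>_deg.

open belt: β = asin((r2−r1)/C) = asin(3/40) = 4.3012°
wrap1 = π − 2β = 171.3976°
wrap2 = π + 2β = 188.6024°

wrap1=171.40_deg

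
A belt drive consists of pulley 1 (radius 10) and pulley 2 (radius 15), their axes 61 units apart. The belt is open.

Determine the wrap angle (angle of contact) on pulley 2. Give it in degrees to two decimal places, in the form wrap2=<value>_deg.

wrap2=189.40_deg

open belt: β = asin((r2−r1)/C) = asin(5/61) = 4.7017°
wrap1 = π − 2β = 170.5967°
wrap2 = π + 2β = 189.4033°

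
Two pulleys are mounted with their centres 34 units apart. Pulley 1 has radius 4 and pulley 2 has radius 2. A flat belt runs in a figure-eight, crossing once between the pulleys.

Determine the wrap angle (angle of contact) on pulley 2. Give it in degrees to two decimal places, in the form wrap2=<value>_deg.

wrap2=200.33_deg

crossed belt: β = asin((r1+r2)/C) = asin(6/34) = 10.1642°
wrap1 = wrap2 = π + 2β = 200.3285°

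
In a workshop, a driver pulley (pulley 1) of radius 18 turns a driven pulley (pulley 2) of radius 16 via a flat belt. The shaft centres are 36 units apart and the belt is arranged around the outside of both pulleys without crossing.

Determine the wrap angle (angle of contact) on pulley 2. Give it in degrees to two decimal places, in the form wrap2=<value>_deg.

wrap2=173.63_deg

open belt: β = asin((r2−r1)/C) = asin(-2/36) = -3.1847°
wrap1 = π − 2β = 186.3695°
wrap2 = π + 2β = 173.6305°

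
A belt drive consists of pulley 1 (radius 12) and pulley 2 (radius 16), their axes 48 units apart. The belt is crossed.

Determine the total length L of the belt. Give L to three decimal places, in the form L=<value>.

crossed belt: β = asin((r1+r2)/C) = asin(28/48) = 35.6853°
wrap1 = wrap2 = π + 2β = 251.3707°
tangent length = C·cosβ = 38.9872
L = (r1+r2)·wrap + 2·C·cosβ = 28·4.3872 + 2·38.9872 = 200.8172

L=200.817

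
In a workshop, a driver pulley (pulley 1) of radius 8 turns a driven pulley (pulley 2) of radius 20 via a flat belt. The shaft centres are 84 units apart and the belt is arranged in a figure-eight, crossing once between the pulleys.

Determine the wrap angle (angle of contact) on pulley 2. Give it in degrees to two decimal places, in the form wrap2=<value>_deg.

crossed belt: β = asin((r1+r2)/C) = asin(28/84) = 19.4712°
wrap1 = wrap2 = π + 2β = 218.9424°

wrap2=218.94_deg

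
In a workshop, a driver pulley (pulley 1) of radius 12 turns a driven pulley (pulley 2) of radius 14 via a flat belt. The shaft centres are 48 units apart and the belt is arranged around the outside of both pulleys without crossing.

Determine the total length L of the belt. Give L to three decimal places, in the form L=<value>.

open belt: β = asin((r2−r1)/C) = asin(2/48) = 2.3880°
wrap1 = π − 2β = 175.2240°
wrap2 = π + 2β = 184.7760°
tangent length = C·cosβ = 47.9583
L = r1·wrap1 + r2·wrap2 + 2·C·cosβ = 12·3.0582 + 14·3.2250 + 2·47.9583 = 177.7648

L=177.765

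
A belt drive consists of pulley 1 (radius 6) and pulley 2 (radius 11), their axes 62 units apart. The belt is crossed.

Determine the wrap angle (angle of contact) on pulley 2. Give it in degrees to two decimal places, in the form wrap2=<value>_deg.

crossed belt: β = asin((r1+r2)/C) = asin(17/62) = 15.9140°
wrap1 = wrap2 = π + 2β = 211.8279°

wrap2=211.83_deg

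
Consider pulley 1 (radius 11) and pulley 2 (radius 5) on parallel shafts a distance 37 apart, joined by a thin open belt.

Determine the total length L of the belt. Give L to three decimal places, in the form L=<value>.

L=125.241

open belt: β = asin((r2−r1)/C) = asin(-6/37) = -9.3324°
wrap1 = π − 2β = 198.6648°
wrap2 = π + 2β = 161.3352°
tangent length = C·cosβ = 36.5103
L = r1·wrap1 + r2·wrap2 + 2·C·cosβ = 11·3.4674 + 5·2.8158 + 2·36.5103 = 125.2406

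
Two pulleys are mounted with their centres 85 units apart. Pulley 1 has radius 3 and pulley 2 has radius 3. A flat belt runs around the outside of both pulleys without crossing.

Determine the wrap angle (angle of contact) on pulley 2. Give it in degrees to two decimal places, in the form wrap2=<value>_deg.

open belt: β = asin((r2−r1)/C) = asin(0/85) = 0.0000°
wrap1 = π − 2β = 180.0000°
wrap2 = π + 2β = 180.0000°

wrap2=180.00_deg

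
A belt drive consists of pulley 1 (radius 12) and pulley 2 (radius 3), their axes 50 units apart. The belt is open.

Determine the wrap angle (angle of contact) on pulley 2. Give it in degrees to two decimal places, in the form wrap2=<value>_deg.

open belt: β = asin((r2−r1)/C) = asin(-9/50) = -10.3698°
wrap1 = π − 2β = 200.7395°
wrap2 = π + 2β = 159.2605°

wrap2=159.26_deg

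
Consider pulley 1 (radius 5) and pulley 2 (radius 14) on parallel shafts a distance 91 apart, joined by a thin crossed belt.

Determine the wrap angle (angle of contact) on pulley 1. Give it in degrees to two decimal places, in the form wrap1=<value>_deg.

crossed belt: β = asin((r1+r2)/C) = asin(19/91) = 12.0515°
wrap1 = wrap2 = π + 2β = 204.1030°

wrap1=204.10_deg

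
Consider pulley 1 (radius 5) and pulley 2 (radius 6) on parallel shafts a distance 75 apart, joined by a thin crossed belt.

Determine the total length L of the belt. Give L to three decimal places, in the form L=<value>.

crossed belt: β = asin((r1+r2)/C) = asin(11/75) = 8.4338°
wrap1 = wrap2 = π + 2β = 196.8676°
tangent length = C·cosβ = 74.1889
L = (r1+r2)·wrap + 2·C·cosβ = 11·3.4360 + 2·74.1889 = 186.1738

L=186.174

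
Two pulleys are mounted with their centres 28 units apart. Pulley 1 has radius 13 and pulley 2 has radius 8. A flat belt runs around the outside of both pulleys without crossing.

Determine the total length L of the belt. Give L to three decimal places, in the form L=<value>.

L=122.869

open belt: β = asin((r2−r1)/C) = asin(-5/28) = -10.2866°
wrap1 = π − 2β = 200.5731°
wrap2 = π + 2β = 159.4269°
tangent length = C·cosβ = 27.5500
L = r1·wrap1 + r2·wrap2 + 2·C·cosβ = 13·3.5007 + 8·2.7825 + 2·27.5500 = 122.8687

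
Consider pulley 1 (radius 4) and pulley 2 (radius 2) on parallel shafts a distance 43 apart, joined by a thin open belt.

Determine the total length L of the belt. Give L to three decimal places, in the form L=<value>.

L=104.943

open belt: β = asin((r2−r1)/C) = asin(-2/43) = -2.6659°
wrap1 = π − 2β = 185.3318°
wrap2 = π + 2β = 174.6682°
tangent length = C·cosβ = 42.9535
L = r1·wrap1 + r2·wrap2 + 2·C·cosβ = 4·3.2346 + 2·3.0485 + 2·42.9535 = 104.9426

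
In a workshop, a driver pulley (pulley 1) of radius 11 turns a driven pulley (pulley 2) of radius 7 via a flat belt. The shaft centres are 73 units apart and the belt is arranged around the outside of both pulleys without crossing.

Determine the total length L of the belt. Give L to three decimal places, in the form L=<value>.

open belt: β = asin((r2−r1)/C) = asin(-4/73) = -3.1411°
wrap1 = π − 2β = 186.2821°
wrap2 = π + 2β = 173.7179°
tangent length = C·cosβ = 72.8903
L = r1·wrap1 + r2·wrap2 + 2·C·cosβ = 11·3.2512 + 7·3.0319 + 2·72.8903 = 202.7679

L=202.768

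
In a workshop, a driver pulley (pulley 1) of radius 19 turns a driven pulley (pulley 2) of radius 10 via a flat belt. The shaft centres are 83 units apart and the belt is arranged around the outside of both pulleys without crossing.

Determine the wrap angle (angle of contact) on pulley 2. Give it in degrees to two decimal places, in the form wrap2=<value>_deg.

wrap2=167.55_deg

open belt: β = asin((r2−r1)/C) = asin(-9/83) = -6.2250°
wrap1 = π − 2β = 192.4501°
wrap2 = π + 2β = 167.5499°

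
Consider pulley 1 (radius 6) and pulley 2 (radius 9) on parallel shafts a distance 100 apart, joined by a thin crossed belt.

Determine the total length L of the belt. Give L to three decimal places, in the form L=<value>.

crossed belt: β = asin((r1+r2)/C) = asin(15/100) = 8.6269°
wrap1 = wrap2 = π + 2β = 197.2539°
tangent length = C·cosβ = 98.8686
L = (r1+r2)·wrap + 2·C·cosβ = 15·3.4427 + 2·98.8686 = 249.3781

L=249.378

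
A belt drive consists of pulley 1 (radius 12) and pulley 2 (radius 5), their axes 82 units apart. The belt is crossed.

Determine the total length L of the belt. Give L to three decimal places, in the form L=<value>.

L=220.944

crossed belt: β = asin((r1+r2)/C) = asin(17/82) = 11.9652°
wrap1 = wrap2 = π + 2β = 203.9303°
tangent length = C·cosβ = 80.2185
L = (r1+r2)·wrap + 2·C·cosβ = 17·3.5593 + 2·80.2185 = 220.9443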